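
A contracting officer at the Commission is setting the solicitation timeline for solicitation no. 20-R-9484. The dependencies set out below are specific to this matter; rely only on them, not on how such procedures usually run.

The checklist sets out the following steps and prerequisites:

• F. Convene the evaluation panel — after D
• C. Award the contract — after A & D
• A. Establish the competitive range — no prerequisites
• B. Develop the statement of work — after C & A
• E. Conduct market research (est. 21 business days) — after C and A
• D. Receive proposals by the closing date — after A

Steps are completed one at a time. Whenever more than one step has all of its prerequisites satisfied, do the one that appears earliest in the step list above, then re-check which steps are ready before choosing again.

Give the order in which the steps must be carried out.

A is the only step with nothing outstanding, so it goes first.
Next only D has its prerequisites met → D.
Ready: F and C. F is listed earlier → F.
C needed A and D, now all done → C.
Ready: B and E. B is listed earlier → B.
E is the only step now ready → E.

A → D → F → C → B → E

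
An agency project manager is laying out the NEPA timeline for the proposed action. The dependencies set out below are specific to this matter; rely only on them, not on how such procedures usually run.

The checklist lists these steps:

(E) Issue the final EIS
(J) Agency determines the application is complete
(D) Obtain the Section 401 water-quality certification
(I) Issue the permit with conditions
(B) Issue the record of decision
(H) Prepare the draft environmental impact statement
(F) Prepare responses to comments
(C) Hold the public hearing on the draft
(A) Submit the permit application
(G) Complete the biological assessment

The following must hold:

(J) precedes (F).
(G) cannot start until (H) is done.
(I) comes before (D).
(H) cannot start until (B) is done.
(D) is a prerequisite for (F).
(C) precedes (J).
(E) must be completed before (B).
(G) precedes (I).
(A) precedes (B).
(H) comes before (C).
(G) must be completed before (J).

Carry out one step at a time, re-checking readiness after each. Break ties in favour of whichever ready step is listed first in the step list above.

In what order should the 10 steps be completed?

(E) (A) (B) (H) (C) (G) (J) (I) (D) (F)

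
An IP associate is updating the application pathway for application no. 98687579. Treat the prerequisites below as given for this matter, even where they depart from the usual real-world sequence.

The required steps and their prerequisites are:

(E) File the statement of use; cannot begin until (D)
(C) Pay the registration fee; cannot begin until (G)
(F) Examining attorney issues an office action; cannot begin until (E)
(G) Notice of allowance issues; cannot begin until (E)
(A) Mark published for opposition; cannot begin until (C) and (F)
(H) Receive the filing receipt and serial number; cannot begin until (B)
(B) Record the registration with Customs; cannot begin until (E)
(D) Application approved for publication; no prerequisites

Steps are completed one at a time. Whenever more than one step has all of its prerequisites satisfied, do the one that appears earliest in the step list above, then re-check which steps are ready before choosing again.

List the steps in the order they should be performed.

(D) → (E) → (F) → (G) → (C) → (A) → (B) → (H)

(D) is the only step with nothing outstanding, so it goes first.
(E) is the only step now ready → (E).
(F), (G) and (B) are all available; (F) is listed earlier → (F).
Now (G) and (B) have their prerequisites met. (G) is listed earlier, so (G) next.
(C) and (B) are both available; (C) is listed earlier → (C).
(A) now also ready, so the ready set is {(A), (B)}; (A) is listed earlier → (A).
(B) is the only step now ready → (B).
(H) needed (B), now all done → (H).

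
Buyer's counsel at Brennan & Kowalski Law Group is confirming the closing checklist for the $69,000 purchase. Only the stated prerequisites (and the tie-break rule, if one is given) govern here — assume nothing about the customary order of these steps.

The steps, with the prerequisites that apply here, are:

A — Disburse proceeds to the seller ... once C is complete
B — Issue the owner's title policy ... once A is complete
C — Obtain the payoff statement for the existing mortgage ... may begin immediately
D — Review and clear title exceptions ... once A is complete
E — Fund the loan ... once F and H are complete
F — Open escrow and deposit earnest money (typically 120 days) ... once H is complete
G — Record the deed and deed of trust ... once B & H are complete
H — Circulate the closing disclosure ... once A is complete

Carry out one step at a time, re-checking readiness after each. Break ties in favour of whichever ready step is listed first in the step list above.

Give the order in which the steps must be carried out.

C → A → B → D → H → F → E → G

C has no prerequisites → C first.
A is the only step now ready → A.
Ready: B, D and H. B is listed earlier → B.
Now D and H have their prerequisites met. D is listed earlier, so D next.
That leaves H as the only ready step → H.
F and G are both available; F is listed earlier → F.
E now also ready, so the ready set is {E, G}; E is listed earlier → E.
That leaves G as the only ready step → G.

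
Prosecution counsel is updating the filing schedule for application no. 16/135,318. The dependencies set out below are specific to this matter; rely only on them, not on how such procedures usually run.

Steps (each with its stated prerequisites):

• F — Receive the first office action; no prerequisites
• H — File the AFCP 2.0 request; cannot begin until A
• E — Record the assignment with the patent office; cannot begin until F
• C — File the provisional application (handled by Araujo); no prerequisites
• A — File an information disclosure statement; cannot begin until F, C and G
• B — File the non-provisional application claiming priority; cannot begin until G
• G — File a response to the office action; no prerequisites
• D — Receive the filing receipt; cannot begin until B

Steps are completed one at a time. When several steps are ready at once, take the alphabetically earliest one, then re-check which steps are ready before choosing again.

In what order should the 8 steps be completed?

C, F and G have no prerequisites; C has the earlier label, so C is first.
Now F and G have their prerequisites met. F has the earlier label, so F next.
E now also ready, so the ready set is {E, G}; E has the earlier label → E.
Next only G has its prerequisites met → G.
Ready: A and B. A has the earlier label → A.
Ready: B and H. B has the earlier label → B.
D and H are both available; D has the earlier label → D.
H needed A, now all done → H.

C → F → E → G → A → B → D → H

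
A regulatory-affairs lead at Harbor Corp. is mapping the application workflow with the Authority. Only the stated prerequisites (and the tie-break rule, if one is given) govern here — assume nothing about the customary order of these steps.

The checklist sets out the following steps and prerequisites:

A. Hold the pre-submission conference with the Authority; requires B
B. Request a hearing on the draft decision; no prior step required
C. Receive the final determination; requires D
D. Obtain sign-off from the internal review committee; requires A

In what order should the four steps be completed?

B, A, D, C

Only B has no prerequisites, so it is first.
A is the only step now ready → A.
D is the only step now ready → D.
C needed D, now all done → C.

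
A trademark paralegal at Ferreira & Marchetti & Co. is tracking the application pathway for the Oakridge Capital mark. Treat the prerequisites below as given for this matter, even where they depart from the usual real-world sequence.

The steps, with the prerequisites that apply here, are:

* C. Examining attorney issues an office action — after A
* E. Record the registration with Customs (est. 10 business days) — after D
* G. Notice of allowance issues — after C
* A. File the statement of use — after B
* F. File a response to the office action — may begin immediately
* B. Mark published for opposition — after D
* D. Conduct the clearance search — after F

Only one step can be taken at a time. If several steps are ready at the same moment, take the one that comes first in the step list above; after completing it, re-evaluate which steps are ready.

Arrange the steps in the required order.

F is the only step with nothing outstanding, so it goes first.
That leaves D as the only ready step → D.
E and B are both available; E is listed earlier → E.
B needed D, now all done → B.
That leaves A as the only ready step → A.
That leaves C as the only ready step → C.
That leaves G as the only ready step → G.

F D E B A C G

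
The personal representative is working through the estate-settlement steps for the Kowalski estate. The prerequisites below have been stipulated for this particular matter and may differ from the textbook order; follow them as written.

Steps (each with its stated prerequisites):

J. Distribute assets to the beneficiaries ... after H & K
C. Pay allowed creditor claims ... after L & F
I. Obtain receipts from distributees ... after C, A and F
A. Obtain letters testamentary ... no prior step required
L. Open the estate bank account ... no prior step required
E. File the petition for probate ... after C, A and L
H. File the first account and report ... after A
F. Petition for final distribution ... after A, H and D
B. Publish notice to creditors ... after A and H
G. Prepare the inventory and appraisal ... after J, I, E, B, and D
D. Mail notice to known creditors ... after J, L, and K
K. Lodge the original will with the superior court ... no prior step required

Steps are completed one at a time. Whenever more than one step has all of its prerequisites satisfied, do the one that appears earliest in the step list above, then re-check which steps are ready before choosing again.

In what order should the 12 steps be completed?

A, L, H, B, K, J, D, F, C, I, E, G

Nothing is required for A, L and K. A is listed earlier → A first.
H now also ready, so the ready set is {L, H, K}; L is listed earlier → L.
Now H and K have their prerequisites met. H is listed earlier, so H next.
B now also ready, so the ready set is {B, K}; B is listed earlier → B.
K is the only step now ready → K.
Next only J has its prerequisites met → J.
D is the only step now ready → D.
F is the only step now ready → F.
That leaves C as the only ready step → C.
Now I and E have their prerequisites met. I is listed earlier, so I next.
E is the only step now ready → E.
G needed J, I, E, B and D, now all done → G.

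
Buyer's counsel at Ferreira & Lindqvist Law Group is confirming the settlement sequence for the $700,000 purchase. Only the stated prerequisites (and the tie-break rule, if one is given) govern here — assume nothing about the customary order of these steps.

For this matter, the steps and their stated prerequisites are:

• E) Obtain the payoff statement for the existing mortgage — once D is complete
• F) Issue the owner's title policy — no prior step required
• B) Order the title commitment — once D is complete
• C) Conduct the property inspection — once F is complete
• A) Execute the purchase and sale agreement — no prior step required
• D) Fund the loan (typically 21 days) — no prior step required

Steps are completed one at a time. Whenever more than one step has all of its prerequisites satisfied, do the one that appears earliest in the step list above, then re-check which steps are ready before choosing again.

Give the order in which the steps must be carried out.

Nothing is required for F, A and D. F is listed earlier → F first.
Ready: C, A and D. C is listed earlier → C.
Ready: A and D. A is listed earlier → A.
D is the only step now ready → D.
Now E and B have their prerequisites met. E is listed earlier, so E next.
Next only B has its prerequisites met → B.

F, C, A, D, E, B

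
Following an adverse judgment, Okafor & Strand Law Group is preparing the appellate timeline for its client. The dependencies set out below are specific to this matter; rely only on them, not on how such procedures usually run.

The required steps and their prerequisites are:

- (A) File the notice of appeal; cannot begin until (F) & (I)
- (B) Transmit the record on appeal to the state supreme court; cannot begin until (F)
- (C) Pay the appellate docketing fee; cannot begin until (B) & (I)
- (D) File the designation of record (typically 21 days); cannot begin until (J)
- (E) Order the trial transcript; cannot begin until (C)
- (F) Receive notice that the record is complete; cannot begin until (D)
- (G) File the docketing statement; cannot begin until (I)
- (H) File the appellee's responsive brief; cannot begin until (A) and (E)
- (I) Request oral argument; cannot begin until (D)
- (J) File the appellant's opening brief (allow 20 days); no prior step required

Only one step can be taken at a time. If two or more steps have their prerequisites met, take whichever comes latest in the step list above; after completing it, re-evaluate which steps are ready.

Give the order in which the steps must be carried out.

(J), (D), (I), (G), (F), (B), (C), (E), (A), (H)

(J) is the only step with nothing outstanding, so it goes first.
(D) needed (J), now all done → (D).
Ready: (I) and (F). (I) is listed later → (I).
(G) now also ready, so the ready set is {(G), (F)}; (G) is listed later → (G).
(F) is the only step now ready → (F).
(B) and (A) are both available; (B) is listed later → (B).
(C) now also ready, so the ready set is {(C), (A)}; (C) is listed later → (C).
(E) and (A) are both available; (E) is listed later → (E).
(A) needed (I) and (F), now all done → (A).
(H) needed (E) and (A), now all done → (H).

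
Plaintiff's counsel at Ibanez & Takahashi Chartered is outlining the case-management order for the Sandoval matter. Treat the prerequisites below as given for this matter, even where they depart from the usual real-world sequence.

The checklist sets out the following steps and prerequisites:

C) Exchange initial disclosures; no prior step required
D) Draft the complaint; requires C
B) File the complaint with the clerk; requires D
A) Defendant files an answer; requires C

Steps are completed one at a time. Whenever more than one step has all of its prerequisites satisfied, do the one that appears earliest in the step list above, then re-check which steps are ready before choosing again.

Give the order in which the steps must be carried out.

C, D, B, A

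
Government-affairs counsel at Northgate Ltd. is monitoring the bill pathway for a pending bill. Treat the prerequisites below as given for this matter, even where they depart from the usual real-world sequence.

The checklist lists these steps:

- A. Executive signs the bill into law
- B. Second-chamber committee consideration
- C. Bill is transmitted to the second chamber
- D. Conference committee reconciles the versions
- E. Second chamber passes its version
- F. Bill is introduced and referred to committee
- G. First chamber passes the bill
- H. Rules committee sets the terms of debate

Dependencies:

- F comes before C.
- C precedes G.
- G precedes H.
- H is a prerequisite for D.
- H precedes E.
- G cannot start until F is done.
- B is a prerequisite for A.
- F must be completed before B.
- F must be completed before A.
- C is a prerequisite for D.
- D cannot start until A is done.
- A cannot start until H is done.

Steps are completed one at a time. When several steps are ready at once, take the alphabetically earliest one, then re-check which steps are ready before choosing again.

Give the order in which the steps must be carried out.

F, B, C, G, H, A, D, E

F has no prerequisites → F first.
Now B and C have their prerequisites met. B has the earlier label, so B next.
C is the only step now ready → C.
G needed C and F, now all done → G.
H needed G, now all done → H.
Ready: A and E. A has the earlier label → A.
Ready: D and E. D has the earlier label → D.
E is the only step now ready → E.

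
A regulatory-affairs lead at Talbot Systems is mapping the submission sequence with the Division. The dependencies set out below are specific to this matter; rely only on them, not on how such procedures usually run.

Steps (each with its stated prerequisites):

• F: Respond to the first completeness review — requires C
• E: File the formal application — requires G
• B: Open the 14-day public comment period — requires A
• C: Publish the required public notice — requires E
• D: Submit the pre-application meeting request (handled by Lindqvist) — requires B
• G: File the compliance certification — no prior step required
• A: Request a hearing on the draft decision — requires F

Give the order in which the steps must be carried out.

Only G has no prerequisites, so it is first.
E is the only step now ready → E.
C needed E, now all done → C.
That leaves F as the only ready step → F.
A needed F, now all done → A.
B needed A, now all done → B.
D needed B, now all done → D.

G → E → C → F → A → B → D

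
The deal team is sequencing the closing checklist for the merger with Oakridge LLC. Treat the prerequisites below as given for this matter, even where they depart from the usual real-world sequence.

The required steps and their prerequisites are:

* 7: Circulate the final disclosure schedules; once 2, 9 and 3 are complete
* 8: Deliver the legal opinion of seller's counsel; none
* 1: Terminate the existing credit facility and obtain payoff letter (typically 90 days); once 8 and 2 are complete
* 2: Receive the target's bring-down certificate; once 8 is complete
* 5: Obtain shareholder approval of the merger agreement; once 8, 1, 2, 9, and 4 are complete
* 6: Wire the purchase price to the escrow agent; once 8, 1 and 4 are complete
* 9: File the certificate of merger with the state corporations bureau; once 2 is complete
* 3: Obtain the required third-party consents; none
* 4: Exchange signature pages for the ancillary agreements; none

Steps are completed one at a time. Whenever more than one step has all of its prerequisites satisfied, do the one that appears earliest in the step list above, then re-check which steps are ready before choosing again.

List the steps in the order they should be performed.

Nothing is required for 8, 3 and 4. 8 is listed earlier → 8 first.
2 now also ready, so the ready set is {2, 3, 4}; 2 is listed earlier → 2.
1 and 9 now also ready, so the ready set is {1, 9, 3, 4}; 1 is listed earlier → 1.
9, 3 and 4 are all available; 9 is listed earlier → 9.
Ready: 3 and 4. 3 is listed earlier → 3.
7 and 4 are both available; 7 is listed earlier → 7.
That leaves 4 as the only ready step → 4.
Now 5 and 6 have their prerequisites met. 5 is listed earlier, so 5 next.
6 needed 8, 1 and 4, now all done → 6.

8, 2, 1, 9, 3, 7, 4, 5, 6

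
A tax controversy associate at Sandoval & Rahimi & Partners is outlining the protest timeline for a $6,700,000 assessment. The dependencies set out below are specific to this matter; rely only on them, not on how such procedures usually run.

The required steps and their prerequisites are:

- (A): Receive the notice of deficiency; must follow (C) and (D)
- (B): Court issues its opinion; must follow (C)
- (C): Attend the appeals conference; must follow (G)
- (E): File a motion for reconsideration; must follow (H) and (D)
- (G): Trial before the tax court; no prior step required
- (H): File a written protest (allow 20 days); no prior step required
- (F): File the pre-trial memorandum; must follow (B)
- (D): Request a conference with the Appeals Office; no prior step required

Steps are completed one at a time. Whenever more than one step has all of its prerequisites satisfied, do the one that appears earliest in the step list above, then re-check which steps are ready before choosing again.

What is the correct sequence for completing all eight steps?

Nothing is required for (G), (H) and (D). (G) is listed earlier → (G) first.
Ready: (C), (H) and (D). (C) is listed earlier → (C).
(B), (H) and (D) are all available; (B) is listed earlier → (B).
(H), (F) and (D) are all available; (H) is listed earlier → (H).
(F) and (D) are both available; (F) is listed earlier → (F).
(D) is the only step now ready → (D).
Ready: (A) and (E). (A) is listed earlier → (A).
Next only (E) has its prerequisites met → (E).

(G), (C), (B), (H), (F), (D), (A), (E)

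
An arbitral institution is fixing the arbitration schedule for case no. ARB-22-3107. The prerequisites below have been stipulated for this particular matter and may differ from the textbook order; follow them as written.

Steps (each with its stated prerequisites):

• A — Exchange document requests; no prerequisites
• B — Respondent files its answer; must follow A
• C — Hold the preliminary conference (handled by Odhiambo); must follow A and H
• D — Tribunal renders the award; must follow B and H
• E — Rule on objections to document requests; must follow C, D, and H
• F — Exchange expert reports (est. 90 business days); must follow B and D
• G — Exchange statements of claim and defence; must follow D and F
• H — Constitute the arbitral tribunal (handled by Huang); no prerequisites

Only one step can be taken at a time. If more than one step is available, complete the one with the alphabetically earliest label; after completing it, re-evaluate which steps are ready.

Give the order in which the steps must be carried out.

A and H have no prerequisites; A has the earlier label, so A is first.
B now also ready, so the ready set is {B, H}; B has the earlier label → B.
Next only H has its prerequisites met → H.
Now C and D have their prerequisites met. C has the earlier label, so C next.
Next only D has its prerequisites met → D.
E and F are both available; E has the earlier label → E.
F is the only step now ready → F.
Next only G has its prerequisites met → G.

A, B, H, C, D, E, F, G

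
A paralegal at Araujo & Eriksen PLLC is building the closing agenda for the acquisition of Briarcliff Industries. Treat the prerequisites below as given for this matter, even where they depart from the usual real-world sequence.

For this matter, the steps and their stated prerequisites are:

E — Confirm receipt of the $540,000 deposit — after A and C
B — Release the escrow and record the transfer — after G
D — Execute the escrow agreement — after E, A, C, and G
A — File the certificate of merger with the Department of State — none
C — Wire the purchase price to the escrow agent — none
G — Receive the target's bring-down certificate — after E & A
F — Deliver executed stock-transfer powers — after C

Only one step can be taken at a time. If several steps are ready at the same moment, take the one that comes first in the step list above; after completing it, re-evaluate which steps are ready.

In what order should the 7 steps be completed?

A → C → E → G → B → D → F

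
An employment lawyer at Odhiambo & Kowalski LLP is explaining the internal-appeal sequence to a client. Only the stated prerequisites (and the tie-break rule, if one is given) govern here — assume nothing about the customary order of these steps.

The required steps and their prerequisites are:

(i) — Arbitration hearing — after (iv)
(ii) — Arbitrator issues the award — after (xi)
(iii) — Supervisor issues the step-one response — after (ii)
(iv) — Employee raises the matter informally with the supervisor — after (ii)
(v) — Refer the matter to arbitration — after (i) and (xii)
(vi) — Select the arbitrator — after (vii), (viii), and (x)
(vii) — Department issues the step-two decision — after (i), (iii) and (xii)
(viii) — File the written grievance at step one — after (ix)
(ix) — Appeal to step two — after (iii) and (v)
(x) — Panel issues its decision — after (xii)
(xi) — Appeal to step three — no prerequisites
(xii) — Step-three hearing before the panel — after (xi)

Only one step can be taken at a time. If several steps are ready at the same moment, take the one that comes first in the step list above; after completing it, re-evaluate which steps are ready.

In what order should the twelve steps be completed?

(xi) is the only step with nothing outstanding, so it goes first.
Now (ii) and (xii) have their prerequisites met. (ii) is listed earlier, so (ii) next.
(iii), (iv) and (xii) are all available; (iii) is listed earlier → (iii).
Now (iv) and (xii) have their prerequisites met. (iv) is listed earlier, so (iv) next.
Ready: (i) and (xii). (i) is listed earlier → (i).
(xii) is the only step now ready → (xii).
Now (v), (vii) and (x) have their prerequisites met. (v) is listed earlier, so (v) next.
Ready: (vii), (ix) and (x). (vii) is listed earlier → (vii).
(ix) and (x) are both available; (ix) is listed earlier → (ix).
Now (viii) and (x) have their prerequisites met. (viii) is listed earlier, so (viii) next.
That leaves (x) as the only ready step → (x).
(vi) needed (vii), (viii) and (x), now all done → (vi).

(xi) (ii) (iii) (iv) (i) (xii) (v) (vii) (ix) (viii) (x) (vi)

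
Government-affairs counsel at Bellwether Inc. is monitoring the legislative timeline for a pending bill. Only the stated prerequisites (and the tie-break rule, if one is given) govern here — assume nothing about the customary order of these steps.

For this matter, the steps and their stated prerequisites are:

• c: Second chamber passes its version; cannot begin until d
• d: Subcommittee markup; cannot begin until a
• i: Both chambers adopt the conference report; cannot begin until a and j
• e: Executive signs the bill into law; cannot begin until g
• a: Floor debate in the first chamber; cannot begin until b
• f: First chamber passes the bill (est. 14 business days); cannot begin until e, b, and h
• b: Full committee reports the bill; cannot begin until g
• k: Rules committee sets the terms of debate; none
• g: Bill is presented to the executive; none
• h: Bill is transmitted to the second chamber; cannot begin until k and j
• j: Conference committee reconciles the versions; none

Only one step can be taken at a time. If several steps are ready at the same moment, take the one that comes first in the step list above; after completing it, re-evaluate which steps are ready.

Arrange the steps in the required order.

k, g, e, b, a, d, c, j, i, h, f

k, g and j have no prerequisites; k is listed earlier, so k is first.
Ready: g and j. g is listed earlier → g.
Ready: e, b and j. e is listed earlier → e.
Now b and j have their prerequisites met. b is listed earlier, so b next.
Ready: a and j. a is listed earlier → a.
Ready: d and j. d is listed earlier → d.
c now also ready, so the ready set is {c, j}; c is listed earlier → c.
Next only j has its prerequisites met → j.
Ready: i and h. i is listed earlier → i.
h needed k and j, now all done → h.
f is the only step now ready → f.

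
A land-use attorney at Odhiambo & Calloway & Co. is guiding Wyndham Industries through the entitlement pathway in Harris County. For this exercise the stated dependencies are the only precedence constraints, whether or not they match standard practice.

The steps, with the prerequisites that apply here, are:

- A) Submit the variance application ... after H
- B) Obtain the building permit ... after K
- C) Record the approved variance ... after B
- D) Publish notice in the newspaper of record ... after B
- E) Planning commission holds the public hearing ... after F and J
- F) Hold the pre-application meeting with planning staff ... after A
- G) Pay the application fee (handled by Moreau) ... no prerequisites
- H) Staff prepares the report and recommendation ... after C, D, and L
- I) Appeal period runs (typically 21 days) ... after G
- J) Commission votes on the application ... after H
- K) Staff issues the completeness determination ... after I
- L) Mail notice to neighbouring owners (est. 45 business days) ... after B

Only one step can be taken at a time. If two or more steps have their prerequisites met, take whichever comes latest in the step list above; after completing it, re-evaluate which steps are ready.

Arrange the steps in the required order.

Only G has no prerequisites, so it is first.
I needed G, now all done → I.
K needed I, now all done → K.
Next only B has its prerequisites met → B.
Now L, D and C have their prerequisites met. L is listed later, so L next.
Ready: D and C. D is listed later → D.
That leaves C as the only ready step → C.
H needed L, D and C, now all done → H.
Ready: J and A. J is listed later → J.
That leaves A as the only ready step → A.
Next only F has its prerequisites met → F.
That leaves E as the only ready step → E.

G, I, K, B, L, D, C, H, J, A, F, E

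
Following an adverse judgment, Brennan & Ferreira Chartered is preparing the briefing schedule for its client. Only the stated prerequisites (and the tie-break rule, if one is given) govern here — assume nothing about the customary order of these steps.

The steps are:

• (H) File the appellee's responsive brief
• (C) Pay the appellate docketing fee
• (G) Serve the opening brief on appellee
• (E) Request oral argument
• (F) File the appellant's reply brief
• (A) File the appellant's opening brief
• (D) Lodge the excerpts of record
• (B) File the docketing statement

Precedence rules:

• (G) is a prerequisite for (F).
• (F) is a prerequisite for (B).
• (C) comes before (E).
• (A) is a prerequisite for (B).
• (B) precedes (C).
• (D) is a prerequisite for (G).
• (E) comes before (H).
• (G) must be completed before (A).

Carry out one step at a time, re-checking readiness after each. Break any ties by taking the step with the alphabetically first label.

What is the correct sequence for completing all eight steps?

(D) → (G) → (A) → (F) → (B) → (C) → (E) → (H)

(D) has no prerequisites → (D) first.
Next only (G) has its prerequisites met → (G).
Now (A) and (F) have their prerequisites met. (A) has the earlier label, so (A) next.
(F) is the only step now ready → (F).
(B) needed (A) and (F), now all done → (B).
(C) is the only step now ready → (C).
(E) needed (C), now all done → (E).
(H) is the only step now ready → (H).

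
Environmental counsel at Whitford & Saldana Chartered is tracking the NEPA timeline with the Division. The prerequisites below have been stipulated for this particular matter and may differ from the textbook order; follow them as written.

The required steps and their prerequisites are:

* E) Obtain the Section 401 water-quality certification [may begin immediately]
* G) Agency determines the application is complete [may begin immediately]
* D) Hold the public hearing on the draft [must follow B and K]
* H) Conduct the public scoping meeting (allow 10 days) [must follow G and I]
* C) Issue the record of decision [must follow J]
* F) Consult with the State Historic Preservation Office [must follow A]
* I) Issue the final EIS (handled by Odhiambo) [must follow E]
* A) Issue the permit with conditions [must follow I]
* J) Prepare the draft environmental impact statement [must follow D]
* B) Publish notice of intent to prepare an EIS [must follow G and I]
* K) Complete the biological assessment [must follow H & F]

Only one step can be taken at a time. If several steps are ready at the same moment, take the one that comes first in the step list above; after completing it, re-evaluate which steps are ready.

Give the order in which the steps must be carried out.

E, G, I, H, A, F, B, K, D, J, C

E and G have no prerequisites; E is listed earlier, so E is first.
I now also ready, so the ready set is {G, I}; G is listed earlier → G.
Next only I has its prerequisites met → I.
Now H, A and B have their prerequisites met. H is listed earlier, so H next.
A and B are both available; A is listed earlier → A.
F now also ready, so the ready set is {F, B}; F is listed earlier → F.
B and K are both available; B is listed earlier → B.
That leaves K as the only ready step → K.
D is the only step now ready → D.
J is the only step now ready → J.
C needed J, now all done → C.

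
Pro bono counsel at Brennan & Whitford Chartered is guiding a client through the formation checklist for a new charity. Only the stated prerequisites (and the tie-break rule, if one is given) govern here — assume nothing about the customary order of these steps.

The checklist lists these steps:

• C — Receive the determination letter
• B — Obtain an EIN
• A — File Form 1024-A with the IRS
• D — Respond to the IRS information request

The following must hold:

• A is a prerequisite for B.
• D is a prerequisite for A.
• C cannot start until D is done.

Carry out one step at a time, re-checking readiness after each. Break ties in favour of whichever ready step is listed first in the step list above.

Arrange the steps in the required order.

Only D has no prerequisites, so it is first.
Now C and A have their prerequisites met. C is listed earlier, so C next.
That leaves A as the only ready step → A.
B is the only step now ready → B.

D, C, A, B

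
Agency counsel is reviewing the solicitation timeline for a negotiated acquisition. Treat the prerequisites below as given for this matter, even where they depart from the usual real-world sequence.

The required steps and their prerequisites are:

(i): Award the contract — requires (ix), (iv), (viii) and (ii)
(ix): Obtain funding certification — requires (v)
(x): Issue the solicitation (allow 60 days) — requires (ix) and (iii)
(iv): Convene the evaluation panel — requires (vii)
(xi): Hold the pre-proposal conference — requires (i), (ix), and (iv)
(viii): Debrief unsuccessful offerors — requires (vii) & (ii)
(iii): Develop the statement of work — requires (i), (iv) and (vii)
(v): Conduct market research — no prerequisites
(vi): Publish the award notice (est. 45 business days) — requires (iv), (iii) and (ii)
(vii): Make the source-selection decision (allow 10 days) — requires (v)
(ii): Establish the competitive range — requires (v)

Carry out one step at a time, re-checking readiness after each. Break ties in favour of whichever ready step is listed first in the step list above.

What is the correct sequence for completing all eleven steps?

(v) is the only step with nothing outstanding, so it goes first.
Now (ix), (vii) and (ii) have their prerequisites met. (ix) is listed earlier, so (ix) next.
Ready: (vii) and (ii). (vii) is listed earlier → (vii).
(iv) and (ii) are both available; (iv) is listed earlier → (iv).
That leaves (ii) as the only ready step → (ii).
Next only (viii) has its prerequisites met → (viii).
(i) is the only step now ready → (i).
Ready: (xi) and (iii). (xi) is listed earlier → (xi).
(iii) needed (i), (iv) and (vii), now all done → (iii).
(x) and (vi) are both available; (x) is listed earlier → (x).
(vi) needed (iv), (iii) and (ii), now all done → (vi).

(v), (ix), (vii), (iv), (ii), (viii), (i), (xi), (iii), (x), (vi)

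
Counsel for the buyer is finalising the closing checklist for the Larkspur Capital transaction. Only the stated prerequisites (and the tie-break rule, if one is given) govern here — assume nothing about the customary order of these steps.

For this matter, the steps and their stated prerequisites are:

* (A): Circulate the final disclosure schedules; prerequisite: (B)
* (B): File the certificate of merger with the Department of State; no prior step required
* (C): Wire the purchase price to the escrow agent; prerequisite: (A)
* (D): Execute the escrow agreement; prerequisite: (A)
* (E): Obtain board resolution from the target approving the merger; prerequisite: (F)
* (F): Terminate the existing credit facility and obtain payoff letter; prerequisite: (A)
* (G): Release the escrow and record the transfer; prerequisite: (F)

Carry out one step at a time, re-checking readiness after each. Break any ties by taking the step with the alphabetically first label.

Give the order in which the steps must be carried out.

(B) (A) (C) (D) (F) (E) (G)

(B) has no prerequisites → (B) first.
Next only (A) has its prerequisites met → (A).
(C), (D) and (F) are all available; (C) has the earlier label → (C).
Ready: (D) and (F). (D) has the earlier label → (D).
Next only (F) has its prerequisites met → (F).
Ready: (E) and (G). (E) has the earlier label → (E).
Next only (G) has its prerequisites met → (G).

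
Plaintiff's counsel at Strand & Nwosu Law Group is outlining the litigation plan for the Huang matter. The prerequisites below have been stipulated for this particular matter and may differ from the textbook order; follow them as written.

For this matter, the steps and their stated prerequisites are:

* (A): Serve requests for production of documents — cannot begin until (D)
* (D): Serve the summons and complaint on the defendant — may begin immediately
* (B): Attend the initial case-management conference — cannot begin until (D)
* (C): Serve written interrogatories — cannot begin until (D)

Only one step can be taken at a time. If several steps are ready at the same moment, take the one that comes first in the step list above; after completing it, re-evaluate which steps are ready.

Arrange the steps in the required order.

(D) (A) (B) (C)

(D) has no prerequisites → (D) first.
Ready: (A), (B) and (C). (A) is listed earlier → (A).
Ready: (B) and (C). (B) is listed earlier → (B).
Next only (C) has its prerequisites met → (C).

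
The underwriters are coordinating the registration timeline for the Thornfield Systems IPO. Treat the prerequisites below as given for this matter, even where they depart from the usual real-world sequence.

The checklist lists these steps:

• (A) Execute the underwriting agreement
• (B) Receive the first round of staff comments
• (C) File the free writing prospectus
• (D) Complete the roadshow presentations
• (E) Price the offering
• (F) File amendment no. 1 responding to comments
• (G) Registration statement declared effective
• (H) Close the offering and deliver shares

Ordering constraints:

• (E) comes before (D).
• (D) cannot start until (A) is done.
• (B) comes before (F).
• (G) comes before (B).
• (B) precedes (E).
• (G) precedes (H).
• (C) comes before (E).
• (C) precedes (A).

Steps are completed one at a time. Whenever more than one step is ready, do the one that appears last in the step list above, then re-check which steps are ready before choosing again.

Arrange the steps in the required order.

(G), (H), (C), (B), (F), (E), (A), (D)

(G) and (C) have no prerequisites; (G) is listed later, so (G) is first.
(H), (C) and (B) are all available; (H) is listed later → (H).
Now (C) and (B) have their prerequisites met. (C) is listed later, so (C) next.
Ready: (B) and (A). (B) is listed later → (B).
Ready: (F), (E) and (A). (F) is listed later → (F).
Now (E) and (A) have their prerequisites met. (E) is listed later, so (E) next.
(A) needed (C), now all done → (A).
(D) needed (E) and (A), now all done → (D).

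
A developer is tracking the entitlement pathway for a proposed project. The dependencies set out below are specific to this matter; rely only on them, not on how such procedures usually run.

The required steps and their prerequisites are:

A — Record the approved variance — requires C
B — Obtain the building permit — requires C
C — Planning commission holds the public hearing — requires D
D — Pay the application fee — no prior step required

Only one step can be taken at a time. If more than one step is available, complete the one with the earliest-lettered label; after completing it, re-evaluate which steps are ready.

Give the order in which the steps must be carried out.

Only D has no prerequisites, so it is first.
C needed D, now all done → C.
A and B are both available; A has the earlier label → A.
That leaves B as the only ready step → B.

D → C → A → B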